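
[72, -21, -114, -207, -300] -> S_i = 72 + -93*i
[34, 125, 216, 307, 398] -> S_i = 34 + 91*i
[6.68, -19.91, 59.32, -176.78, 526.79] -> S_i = 6.68*(-2.98)^i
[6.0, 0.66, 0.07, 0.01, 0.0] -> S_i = 6.00*0.11^i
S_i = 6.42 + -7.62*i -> [6.42, -1.2, -8.82, -16.44, -24.06]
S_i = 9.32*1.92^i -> [9.32, 17.89, 34.36, 65.97, 126.65]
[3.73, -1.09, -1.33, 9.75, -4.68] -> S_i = Random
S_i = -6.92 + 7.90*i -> [-6.92, 0.98, 8.88, 16.78, 24.68]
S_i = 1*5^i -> [1, 5, 25, 125, 625]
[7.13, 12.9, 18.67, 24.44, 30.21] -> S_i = 7.13 + 5.77*i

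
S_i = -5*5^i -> [-5, -25, -125, -625, -3125]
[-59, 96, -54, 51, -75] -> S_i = Random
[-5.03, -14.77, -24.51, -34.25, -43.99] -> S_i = -5.03 + -9.74*i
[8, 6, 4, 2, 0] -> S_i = 8 + -2*i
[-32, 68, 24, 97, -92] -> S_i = Random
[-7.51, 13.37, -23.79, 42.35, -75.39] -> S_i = -7.51*(-1.78)^i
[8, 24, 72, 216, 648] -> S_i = 8*3^i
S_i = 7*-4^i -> [7, -28, 112, -448, 1792]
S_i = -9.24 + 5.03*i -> [-9.24, -4.21, 0.82, 5.85, 10.88]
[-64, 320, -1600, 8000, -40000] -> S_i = -64*-5^i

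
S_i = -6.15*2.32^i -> [-6.15, -14.27, -33.1, -76.8, -178.17]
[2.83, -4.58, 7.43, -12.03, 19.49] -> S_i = 2.83*(-1.62)^i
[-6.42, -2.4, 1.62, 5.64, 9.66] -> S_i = -6.42 + 4.02*i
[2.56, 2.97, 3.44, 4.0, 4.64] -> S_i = 2.56*1.16^i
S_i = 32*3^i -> [32, 96, 288, 864, 2592]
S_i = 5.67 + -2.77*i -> [5.67, 2.9, 0.13, -2.64, -5.41]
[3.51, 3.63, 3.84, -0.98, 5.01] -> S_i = Random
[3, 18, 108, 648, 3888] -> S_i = 3*6^i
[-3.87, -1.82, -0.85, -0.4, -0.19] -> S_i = -3.87*0.47^i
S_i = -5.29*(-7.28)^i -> [-5.29, 38.51, -280.36, 2041.03, -14858.71]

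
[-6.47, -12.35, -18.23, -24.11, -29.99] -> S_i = -6.47 + -5.88*i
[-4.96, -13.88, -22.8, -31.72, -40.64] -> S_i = -4.96 + -8.92*i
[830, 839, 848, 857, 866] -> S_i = 830 + 9*i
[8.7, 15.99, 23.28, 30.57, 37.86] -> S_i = 8.70 + 7.29*i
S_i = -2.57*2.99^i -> [-2.57, -7.68, -22.98, -68.7, -205.41]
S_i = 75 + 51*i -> [75, 126, 177, 228, 279]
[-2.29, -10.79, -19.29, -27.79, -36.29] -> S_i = -2.29 + -8.50*i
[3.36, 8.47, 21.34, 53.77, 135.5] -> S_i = 3.36*2.52^i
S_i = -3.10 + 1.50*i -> [-3.1, -1.6, -0.1, 1.4, 2.9]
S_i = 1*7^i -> [1, 7, 49, 343, 2401]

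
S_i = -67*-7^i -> [-67, 469, -3283, 22981, -160867]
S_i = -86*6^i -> [-86, -516, -3096, -18576, -111456]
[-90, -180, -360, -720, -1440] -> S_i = -90*2^i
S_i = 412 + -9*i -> [412, 403, 394, 385, 376]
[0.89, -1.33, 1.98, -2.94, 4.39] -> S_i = 0.89*(-1.49)^i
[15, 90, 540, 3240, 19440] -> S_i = 15*6^i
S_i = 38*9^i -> [38, 342, 3078, 27702, 249318]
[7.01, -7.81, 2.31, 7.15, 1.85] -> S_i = Random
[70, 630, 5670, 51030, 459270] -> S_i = 70*9^i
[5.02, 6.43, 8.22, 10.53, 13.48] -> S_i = 5.02*1.28^i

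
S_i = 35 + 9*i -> [35, 44, 53, 62, 71]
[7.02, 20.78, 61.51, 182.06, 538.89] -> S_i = 7.02*2.96^i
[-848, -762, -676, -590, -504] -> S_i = -848 + 86*i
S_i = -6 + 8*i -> [-6, 2, 10, 18, 26]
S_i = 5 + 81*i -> [5, 86, 167, 248, 329]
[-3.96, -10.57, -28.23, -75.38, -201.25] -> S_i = -3.96*2.67^i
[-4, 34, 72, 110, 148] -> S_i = -4 + 38*i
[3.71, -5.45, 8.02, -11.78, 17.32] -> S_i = 3.71*(-1.47)^i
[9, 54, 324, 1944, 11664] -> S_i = 9*6^i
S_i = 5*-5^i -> [5, -25, 125, -625, 3125]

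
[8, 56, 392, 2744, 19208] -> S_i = 8*7^i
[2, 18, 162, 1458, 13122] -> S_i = 2*9^i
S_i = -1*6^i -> [-1, -6, -36, -216, -1296]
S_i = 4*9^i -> [4, 36, 324, 2916, 26244]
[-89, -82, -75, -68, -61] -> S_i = -89 + 7*i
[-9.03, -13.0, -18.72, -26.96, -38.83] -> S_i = -9.03*1.44^i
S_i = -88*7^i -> [-88, -616, -4312, -30184, -211288]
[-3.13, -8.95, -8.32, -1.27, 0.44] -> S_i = Random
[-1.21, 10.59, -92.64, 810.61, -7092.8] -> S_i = -1.21*(-8.75)^i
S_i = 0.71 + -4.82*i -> [0.71, -4.11, -8.93, -13.75, -18.57]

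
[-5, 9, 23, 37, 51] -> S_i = -5 + 14*i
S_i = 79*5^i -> [79, 395, 1975, 9875, 49375]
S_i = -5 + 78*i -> [-5, 73, 151, 229, 307]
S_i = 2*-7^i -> [2, -14, 98, -686, 4802]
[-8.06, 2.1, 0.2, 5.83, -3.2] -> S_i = Random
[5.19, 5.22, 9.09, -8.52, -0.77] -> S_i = Random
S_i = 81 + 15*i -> [81, 96, 111, 126, 141]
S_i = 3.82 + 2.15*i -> [3.82, 5.97, 8.12, 10.27, 12.42]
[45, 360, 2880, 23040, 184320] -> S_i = 45*8^i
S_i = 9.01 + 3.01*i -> [9.01, 12.02, 15.03, 18.04, 21.05]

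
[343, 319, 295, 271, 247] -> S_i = 343 + -24*i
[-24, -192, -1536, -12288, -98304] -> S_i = -24*8^i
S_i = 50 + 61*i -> [50, 111, 172, 233, 294]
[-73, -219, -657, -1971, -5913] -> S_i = -73*3^i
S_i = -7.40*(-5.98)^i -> [-7.4, 44.25, -264.63, 1582.47, -9463.17]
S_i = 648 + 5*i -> [648, 653, 658, 663, 668]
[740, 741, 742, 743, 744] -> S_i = 740 + 1*i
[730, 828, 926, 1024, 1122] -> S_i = 730 + 98*i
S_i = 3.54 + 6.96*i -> [3.54, 10.5, 17.46, 24.42, 31.38]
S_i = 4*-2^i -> [4, -8, 16, -32, 64]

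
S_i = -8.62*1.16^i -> [-8.62, -10.0, -11.6, -13.45, -15.61]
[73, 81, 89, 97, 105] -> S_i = 73 + 8*i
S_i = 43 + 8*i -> [43, 51, 59, 67, 75]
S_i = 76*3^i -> [76, 228, 684, 2052, 6156]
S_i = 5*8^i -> [5, 40, 320, 2560, 20480]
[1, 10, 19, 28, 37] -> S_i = 1 + 9*i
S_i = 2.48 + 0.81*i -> [2.48, 3.29, 4.1, 4.91, 5.72]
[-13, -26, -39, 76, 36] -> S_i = Random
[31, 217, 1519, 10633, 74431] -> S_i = 31*7^i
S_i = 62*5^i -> [62, 310, 1550, 7750, 38750]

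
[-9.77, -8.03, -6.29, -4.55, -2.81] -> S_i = -9.77 + 1.74*i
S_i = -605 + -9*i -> [-605, -614, -623, -632, -641]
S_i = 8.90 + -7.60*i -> [8.9, 1.3, -6.3, -13.9, -21.5]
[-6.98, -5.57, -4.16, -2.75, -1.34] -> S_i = -6.98 + 1.41*i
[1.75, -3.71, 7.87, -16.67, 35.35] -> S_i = 1.75*(-2.12)^i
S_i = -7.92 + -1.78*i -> [-7.92, -9.7, -11.48, -13.26, -15.04]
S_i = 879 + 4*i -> [879, 883, 887, 891, 895]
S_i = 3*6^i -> [3, 18, 108, 648, 3888]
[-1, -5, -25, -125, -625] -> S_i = -1*5^i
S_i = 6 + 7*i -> [6, 13, 20, 27, 34]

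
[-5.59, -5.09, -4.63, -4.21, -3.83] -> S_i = -5.59*0.91^i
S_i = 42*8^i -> [42, 336, 2688, 21504, 172032]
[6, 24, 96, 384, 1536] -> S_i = 6*4^i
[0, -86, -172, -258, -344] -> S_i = 0 + -86*i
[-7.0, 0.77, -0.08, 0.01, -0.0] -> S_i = -7.00*(-0.11)^i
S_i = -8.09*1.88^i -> [-8.09, -15.21, -28.59, -53.76, -101.06]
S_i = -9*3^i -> [-9, -27, -81, -243, -729]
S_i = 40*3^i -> [40, 120, 360, 1080, 3240]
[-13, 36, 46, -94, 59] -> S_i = Random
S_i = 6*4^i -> [6, 24, 96, 384, 1536]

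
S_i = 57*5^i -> [57, 285, 1425, 7125, 35625]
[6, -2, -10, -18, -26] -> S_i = 6 + -8*i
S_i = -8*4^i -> [-8, -32, -128, -512, -2048]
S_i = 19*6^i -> [19, 114, 684, 4104, 24624]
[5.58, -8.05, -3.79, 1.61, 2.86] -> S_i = Random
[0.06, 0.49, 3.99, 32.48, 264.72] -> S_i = 0.06*8.15^i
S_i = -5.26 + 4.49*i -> [-5.26, -0.77, 3.72, 8.21, 12.7]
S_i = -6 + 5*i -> [-6, -1, 4, 9, 14]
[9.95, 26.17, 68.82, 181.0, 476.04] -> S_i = 9.95*2.63^i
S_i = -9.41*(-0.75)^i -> [-9.41, 7.06, -5.29, 3.97, -2.98]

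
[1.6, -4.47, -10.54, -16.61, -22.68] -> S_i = 1.60 + -6.07*i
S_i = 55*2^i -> [55, 110, 220, 440, 880]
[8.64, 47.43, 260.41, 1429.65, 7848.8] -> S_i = 8.64*5.49^i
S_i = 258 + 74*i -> [258, 332, 406, 480, 554]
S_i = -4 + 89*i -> [-4, 85, 174, 263, 352]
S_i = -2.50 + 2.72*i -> [-2.5, 0.22, 2.94, 5.66, 8.38]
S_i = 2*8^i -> [2, 16, 128, 1024, 8192]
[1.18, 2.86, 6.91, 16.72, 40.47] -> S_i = 1.18*2.42^i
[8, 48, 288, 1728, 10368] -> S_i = 8*6^i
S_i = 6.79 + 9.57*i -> [6.79, 16.36, 25.93, 35.5, 45.07]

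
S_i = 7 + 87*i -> [7, 94, 181, 268, 355]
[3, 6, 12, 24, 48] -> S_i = 3*2^i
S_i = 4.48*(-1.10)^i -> [4.48, -4.93, 5.42, -5.96, 6.56]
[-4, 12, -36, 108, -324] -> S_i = -4*-3^i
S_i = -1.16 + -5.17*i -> [-1.16, -6.33, -11.5, -16.67, -21.84]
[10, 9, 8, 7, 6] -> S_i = 10 + -1*i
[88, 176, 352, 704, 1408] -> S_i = 88*2^i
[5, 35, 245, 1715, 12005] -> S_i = 5*7^i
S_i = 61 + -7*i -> [61, 54, 47, 40, 33]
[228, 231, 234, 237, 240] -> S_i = 228 + 3*i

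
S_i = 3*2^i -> [3, 6, 12, 24, 48]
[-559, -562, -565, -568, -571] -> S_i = -559 + -3*i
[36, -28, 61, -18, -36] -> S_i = Random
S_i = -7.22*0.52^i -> [-7.22, -3.75, -1.95, -1.02, -0.53]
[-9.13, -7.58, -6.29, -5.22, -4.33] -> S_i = -9.13*0.83^i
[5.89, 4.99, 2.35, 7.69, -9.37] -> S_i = Random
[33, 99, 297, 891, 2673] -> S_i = 33*3^i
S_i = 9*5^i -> [9, 45, 225, 1125, 5625]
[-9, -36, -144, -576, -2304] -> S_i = -9*4^i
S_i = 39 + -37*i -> [39, 2, -35, -72, -109]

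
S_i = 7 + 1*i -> [7, 8, 9, 10, 11]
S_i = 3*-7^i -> [3, -21, 147, -1029, 7203]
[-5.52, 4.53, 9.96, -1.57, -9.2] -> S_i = Random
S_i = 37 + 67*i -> [37, 104, 171, 238, 305]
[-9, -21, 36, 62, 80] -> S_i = Random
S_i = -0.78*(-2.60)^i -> [-0.78, 2.03, -5.27, 13.71, -35.64]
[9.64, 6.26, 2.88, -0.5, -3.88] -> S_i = 9.64 + -3.38*i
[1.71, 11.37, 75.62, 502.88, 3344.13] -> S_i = 1.71*6.65^i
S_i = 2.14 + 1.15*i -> [2.14, 3.29, 4.44, 5.59, 6.74]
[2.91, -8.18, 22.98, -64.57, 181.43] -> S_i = 2.91*(-2.81)^i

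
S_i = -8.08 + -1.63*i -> [-8.08, -9.71, -11.34, -12.97, -14.6]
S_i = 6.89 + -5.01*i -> [6.89, 1.88, -3.13, -8.14, -13.15]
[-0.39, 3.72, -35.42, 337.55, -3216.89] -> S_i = -0.39*(-9.53)^i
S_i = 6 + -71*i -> [6, -65, -136, -207, -278]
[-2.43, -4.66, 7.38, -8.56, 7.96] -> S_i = Random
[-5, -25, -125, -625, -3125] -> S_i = -5*5^i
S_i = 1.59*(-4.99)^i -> [1.59, -7.93, 39.59, -197.56, 985.82]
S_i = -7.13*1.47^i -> [-7.13, -10.48, -15.41, -22.65, -33.29]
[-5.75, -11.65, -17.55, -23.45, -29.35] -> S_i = -5.75 + -5.90*i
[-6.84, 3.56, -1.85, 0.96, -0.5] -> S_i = -6.84*(-0.52)^i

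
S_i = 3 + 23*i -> [3, 26, 49, 72, 95]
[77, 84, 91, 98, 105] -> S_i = 77 + 7*i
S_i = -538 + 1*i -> [-538, -537, -536, -535, -534]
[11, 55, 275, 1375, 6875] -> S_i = 11*5^i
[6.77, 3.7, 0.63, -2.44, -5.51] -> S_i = 6.77 + -3.07*i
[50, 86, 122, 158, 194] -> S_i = 50 + 36*i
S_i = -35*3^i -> [-35, -105, -315, -945, -2835]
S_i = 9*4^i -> [9, 36, 144, 576, 2304]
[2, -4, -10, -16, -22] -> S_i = 2 + -6*i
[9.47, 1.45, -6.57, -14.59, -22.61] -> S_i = 9.47 + -8.02*i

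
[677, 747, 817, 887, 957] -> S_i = 677 + 70*i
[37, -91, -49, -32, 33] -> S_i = Random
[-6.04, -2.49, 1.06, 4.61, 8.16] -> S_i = -6.04 + 3.55*i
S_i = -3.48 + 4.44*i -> [-3.48, 0.96, 5.4, 9.84, 14.28]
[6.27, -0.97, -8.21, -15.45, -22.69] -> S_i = 6.27 + -7.24*i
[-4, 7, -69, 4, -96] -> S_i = Random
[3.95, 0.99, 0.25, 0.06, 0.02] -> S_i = 3.95*0.25^i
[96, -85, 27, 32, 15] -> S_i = Random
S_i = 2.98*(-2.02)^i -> [2.98, -6.02, 12.16, -24.56, 49.62]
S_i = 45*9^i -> [45, 405, 3645, 32805, 295245]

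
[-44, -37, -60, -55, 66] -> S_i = Random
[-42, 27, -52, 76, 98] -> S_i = Random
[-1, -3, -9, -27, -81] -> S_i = -1*3^i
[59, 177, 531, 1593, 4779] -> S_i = 59*3^i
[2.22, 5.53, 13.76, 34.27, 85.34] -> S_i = 2.22*2.49^i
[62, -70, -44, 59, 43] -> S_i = Random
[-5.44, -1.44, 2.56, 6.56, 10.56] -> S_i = -5.44 + 4.00*i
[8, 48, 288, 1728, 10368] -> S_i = 8*6^i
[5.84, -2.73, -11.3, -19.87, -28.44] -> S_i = 5.84 + -8.57*i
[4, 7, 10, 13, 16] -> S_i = 4 + 3*i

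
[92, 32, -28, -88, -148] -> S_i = 92 + -60*i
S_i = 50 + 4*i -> [50, 54, 58, 62, 66]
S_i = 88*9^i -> [88, 792, 7128, 64152, 577368]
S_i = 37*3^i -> [37, 111, 333, 999, 2997]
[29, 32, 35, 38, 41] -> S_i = 29 + 3*i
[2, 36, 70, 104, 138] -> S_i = 2 + 34*i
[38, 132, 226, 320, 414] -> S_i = 38 + 94*i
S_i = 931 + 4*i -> [931, 935, 939, 943, 947]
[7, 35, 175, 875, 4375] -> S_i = 7*5^i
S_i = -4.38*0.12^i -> [-4.38, -0.53, -0.06, -0.01, -0.0]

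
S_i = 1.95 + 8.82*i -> [1.95, 10.77, 19.59, 28.41, 37.23]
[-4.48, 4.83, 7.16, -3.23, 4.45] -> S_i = Random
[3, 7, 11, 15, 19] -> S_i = 3 + 4*i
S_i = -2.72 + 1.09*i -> [-2.72, -1.63, -0.54, 0.55, 1.64]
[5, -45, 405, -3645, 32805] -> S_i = 5*-9^i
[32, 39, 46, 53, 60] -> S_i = 32 + 7*i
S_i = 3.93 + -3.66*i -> [3.93, 0.27, -3.39, -7.05, -10.71]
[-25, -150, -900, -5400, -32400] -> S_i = -25*6^i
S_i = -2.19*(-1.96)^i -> [-2.19, 4.29, -8.41, 16.49, -32.32]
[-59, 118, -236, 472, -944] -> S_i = -59*-2^i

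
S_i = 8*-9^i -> [8, -72, 648, -5832, 52488]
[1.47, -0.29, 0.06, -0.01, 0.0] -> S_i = 1.47*(-0.20)^i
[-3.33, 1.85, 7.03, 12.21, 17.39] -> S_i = -3.33 + 5.18*i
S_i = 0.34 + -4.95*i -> [0.34, -4.61, -9.56, -14.51, -19.46]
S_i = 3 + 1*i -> [3, 4, 5, 6, 7]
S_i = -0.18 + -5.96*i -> [-0.18, -6.14, -12.1, -18.06, -24.02]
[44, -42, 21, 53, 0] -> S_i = Random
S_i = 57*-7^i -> [57, -399, 2793, -19551, 136857]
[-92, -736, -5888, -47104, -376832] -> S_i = -92*8^i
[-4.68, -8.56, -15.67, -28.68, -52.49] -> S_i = -4.68*1.83^i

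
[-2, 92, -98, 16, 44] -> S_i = Random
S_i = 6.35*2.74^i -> [6.35, 17.4, 47.67, 130.62, 357.91]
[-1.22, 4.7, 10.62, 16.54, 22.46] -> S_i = -1.22 + 5.92*i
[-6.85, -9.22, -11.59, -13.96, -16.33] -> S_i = -6.85 + -2.37*i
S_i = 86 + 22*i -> [86, 108, 130, 152, 174]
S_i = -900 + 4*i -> [-900, -896, -892, -888, -884]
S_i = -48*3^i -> [-48, -144, -432, -1296, -3888]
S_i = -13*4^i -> [-13, -52, -208, -832, -3328]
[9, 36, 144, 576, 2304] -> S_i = 9*4^i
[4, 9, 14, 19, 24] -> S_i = 4 + 5*i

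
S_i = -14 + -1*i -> [-14, -15, -16, -17, -18]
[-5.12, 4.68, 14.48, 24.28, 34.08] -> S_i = -5.12 + 9.80*i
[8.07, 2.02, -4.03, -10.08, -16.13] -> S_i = 8.07 + -6.05*i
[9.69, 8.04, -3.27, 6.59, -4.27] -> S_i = Random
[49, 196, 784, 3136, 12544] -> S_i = 49*4^i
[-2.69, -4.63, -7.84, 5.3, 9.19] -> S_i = Random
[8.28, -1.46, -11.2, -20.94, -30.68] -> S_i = 8.28 + -9.74*i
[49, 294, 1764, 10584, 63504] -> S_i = 49*6^i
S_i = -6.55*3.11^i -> [-6.55, -20.37, -63.35, -197.03, -612.75]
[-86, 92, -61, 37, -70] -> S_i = Random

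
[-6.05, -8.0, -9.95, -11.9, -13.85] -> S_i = -6.05 + -1.95*i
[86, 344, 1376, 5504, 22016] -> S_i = 86*4^i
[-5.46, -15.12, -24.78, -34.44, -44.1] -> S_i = -5.46 + -9.66*i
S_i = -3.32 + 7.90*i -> [-3.32, 4.58, 12.48, 20.38, 28.28]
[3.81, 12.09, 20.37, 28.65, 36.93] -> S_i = 3.81 + 8.28*i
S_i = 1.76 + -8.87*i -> [1.76, -7.11, -15.98, -24.85, -33.72]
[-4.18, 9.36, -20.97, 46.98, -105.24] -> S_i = -4.18*(-2.24)^i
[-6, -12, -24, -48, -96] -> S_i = -6*2^i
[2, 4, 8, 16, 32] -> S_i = 2*2^i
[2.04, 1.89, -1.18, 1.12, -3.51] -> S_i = Random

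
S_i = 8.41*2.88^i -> [8.41, 24.22, 69.76, 200.9, 578.58]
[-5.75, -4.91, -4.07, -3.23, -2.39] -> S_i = -5.75 + 0.84*i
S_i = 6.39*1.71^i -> [6.39, 10.93, 18.68, 31.95, 54.64]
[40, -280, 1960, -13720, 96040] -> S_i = 40*-7^i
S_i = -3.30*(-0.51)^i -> [-3.3, 1.68, -0.86, 0.44, -0.22]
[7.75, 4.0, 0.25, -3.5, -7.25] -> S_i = 7.75 + -3.75*i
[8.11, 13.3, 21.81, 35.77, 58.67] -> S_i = 8.11*1.64^i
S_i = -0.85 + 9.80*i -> [-0.85, 8.95, 18.75, 28.55, 38.35]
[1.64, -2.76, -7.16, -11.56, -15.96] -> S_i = 1.64 + -4.40*i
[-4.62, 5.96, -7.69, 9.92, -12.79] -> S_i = -4.62*(-1.29)^i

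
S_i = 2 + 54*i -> [2, 56, 110, 164, 218]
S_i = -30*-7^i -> [-30, 210, -1470, 10290, -72030]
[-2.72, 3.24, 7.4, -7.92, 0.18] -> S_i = Random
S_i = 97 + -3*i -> [97, 94, 91, 88, 85]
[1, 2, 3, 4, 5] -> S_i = 1 + 1*i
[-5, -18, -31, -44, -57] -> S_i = -5 + -13*i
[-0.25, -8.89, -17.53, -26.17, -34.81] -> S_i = -0.25 + -8.64*i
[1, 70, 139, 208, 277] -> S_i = 1 + 69*i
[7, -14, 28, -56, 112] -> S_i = 7*-2^i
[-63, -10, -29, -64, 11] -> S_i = Random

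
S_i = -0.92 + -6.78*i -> [-0.92, -7.7, -14.48, -21.26, -28.04]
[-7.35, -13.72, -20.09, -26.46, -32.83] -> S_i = -7.35 + -6.37*i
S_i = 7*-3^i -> [7, -21, 63, -189, 567]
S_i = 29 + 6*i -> [29, 35, 41, 47, 53]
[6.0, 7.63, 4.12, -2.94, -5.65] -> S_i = Random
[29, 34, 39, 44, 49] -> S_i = 29 + 5*i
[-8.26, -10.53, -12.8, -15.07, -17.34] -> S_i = -8.26 + -2.27*i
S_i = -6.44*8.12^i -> [-6.44, -52.29, -424.62, -3447.89, -27996.9]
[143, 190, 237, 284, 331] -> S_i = 143 + 47*i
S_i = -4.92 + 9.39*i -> [-4.92, 4.47, 13.86, 23.25, 32.64]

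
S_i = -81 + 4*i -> [-81, -77, -73, -69, -65]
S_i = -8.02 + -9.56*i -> [-8.02, -17.58, -27.14, -36.7, -46.26]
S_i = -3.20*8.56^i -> [-3.2, -27.39, -234.48, -2007.11, -17180.87]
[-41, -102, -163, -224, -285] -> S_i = -41 + -61*i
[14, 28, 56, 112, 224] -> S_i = 14*2^i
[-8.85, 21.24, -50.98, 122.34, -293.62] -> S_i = -8.85*(-2.40)^i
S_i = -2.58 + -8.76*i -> [-2.58, -11.34, -20.1, -28.86, -37.62]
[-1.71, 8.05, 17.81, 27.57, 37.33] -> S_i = -1.71 + 9.76*i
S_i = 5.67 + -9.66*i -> [5.67, -3.99, -13.65, -23.31, -32.97]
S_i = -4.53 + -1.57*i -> [-4.53, -6.1, -7.67, -9.24, -10.81]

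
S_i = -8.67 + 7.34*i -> [-8.67, -1.33, 6.01, 13.35, 20.69]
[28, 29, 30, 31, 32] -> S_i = 28 + 1*i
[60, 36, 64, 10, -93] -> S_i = Random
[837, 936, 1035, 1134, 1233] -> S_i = 837 + 99*i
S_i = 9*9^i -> [9, 81, 729, 6561, 59049]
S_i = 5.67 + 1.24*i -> [5.67, 6.91, 8.15, 9.39, 10.63]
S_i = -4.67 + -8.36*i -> [-4.67, -13.03, -21.39, -29.75, -38.11]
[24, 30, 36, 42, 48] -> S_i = 24 + 6*i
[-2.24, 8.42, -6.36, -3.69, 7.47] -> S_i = Random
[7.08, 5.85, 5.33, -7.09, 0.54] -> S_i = Random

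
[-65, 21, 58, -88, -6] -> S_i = Random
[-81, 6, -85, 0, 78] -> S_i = Random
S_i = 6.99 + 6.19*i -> [6.99, 13.18, 19.37, 25.56, 31.75]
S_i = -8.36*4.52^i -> [-8.36, -37.79, -170.8, -772.01, -3489.47]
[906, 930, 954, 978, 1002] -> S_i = 906 + 24*i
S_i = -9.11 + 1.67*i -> [-9.11, -7.44, -5.77, -4.1, -2.43]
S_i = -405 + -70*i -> [-405, -475, -545, -615, -685]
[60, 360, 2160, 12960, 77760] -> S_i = 60*6^i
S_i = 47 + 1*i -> [47, 48, 49, 50, 51]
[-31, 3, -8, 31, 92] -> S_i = Random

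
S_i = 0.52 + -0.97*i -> [0.52, -0.45, -1.42, -2.39, -3.36]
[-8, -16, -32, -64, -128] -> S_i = -8*2^i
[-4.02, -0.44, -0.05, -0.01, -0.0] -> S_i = -4.02*0.11^i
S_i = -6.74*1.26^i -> [-6.74, -8.49, -10.7, -13.48, -16.99]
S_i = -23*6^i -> [-23, -138, -828, -4968, -29808]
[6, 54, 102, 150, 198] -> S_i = 6 + 48*i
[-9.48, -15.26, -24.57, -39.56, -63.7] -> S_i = -9.48*1.61^i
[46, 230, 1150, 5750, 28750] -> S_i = 46*5^i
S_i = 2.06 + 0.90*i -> [2.06, 2.96, 3.86, 4.76, 5.66]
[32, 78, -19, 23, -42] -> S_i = Random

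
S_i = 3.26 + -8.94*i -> [3.26, -5.68, -14.62, -23.56, -32.5]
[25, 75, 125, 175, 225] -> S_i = 25 + 50*i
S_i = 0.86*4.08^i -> [0.86, 3.51, 14.32, 58.41, 238.31]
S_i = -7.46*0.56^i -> [-7.46, -4.18, -2.34, -1.31, -0.73]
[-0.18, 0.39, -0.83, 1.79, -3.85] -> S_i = -0.18*(-2.15)^i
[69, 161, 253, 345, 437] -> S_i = 69 + 92*i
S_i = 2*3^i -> [2, 6, 18, 54, 162]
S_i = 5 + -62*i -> [5, -57, -119, -181, -243]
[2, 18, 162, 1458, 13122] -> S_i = 2*9^i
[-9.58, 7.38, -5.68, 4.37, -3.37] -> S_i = -9.58*(-0.77)^i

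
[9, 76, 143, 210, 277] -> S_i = 9 + 67*i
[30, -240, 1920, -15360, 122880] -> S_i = 30*-8^i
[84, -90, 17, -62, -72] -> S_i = Random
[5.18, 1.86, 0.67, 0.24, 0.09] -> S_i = 5.18*0.36^i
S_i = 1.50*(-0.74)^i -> [1.5, -1.11, 0.82, -0.61, 0.45]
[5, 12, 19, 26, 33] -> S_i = 5 + 7*i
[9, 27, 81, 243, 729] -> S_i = 9*3^i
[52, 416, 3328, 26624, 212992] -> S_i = 52*8^i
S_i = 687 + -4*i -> [687, 683, 679, 675, 671]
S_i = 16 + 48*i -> [16, 64, 112, 160, 208]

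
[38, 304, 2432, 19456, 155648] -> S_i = 38*8^i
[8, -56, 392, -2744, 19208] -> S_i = 8*-7^i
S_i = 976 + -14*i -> [976, 962, 948, 934, 920]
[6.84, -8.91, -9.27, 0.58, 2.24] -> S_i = Random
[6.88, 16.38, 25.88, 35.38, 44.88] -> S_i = 6.88 + 9.50*i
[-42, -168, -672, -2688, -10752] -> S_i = -42*4^i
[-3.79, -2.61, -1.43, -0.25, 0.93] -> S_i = -3.79 + 1.18*i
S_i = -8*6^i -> [-8, -48, -288, -1728, -10368]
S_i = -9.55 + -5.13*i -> [-9.55, -14.68, -19.81, -24.94, -30.07]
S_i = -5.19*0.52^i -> [-5.19, -2.7, -1.4, -0.73, -0.38]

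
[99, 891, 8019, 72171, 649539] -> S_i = 99*9^i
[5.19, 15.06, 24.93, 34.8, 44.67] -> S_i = 5.19 + 9.87*i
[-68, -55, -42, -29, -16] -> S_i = -68 + 13*i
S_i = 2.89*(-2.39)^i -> [2.89, -6.91, 16.51, -39.45, 94.3]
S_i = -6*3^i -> [-6, -18, -54, -162, -486]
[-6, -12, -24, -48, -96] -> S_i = -6*2^i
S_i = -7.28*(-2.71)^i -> [-7.28, 19.73, -53.47, 144.89, -392.65]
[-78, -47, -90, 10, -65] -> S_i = Random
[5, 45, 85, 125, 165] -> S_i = 5 + 40*i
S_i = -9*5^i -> [-9, -45, -225, -1125, -5625]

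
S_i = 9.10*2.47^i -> [9.1, 22.48, 55.52, 137.13, 338.71]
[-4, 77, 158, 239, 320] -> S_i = -4 + 81*i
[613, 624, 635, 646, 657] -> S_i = 613 + 11*i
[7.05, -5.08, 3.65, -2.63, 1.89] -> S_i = 7.05*(-0.72)^i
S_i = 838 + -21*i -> [838, 817, 796, 775, 754]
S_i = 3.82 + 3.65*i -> [3.82, 7.47, 11.12, 14.77, 18.42]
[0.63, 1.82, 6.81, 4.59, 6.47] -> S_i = Random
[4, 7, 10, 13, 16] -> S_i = 4 + 3*i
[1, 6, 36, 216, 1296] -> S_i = 1*6^i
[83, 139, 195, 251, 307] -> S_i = 83 + 56*i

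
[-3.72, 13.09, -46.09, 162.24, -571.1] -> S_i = -3.72*(-3.52)^i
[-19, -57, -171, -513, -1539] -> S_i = -19*3^i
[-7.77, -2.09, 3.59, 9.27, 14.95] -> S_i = -7.77 + 5.68*i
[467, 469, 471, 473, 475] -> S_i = 467 + 2*i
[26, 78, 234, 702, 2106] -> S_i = 26*3^i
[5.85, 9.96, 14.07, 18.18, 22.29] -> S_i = 5.85 + 4.11*i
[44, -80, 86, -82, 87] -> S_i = Random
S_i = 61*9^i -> [61, 549, 4941, 44469, 400221]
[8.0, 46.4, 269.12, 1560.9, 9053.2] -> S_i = 8.00*5.80^i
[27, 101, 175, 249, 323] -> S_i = 27 + 74*i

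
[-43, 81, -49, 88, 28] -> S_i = Random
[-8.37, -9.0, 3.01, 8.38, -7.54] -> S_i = Random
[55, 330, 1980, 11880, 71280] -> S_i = 55*6^i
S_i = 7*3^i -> [7, 21, 63, 189, 567]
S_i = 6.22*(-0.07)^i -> [6.22, -0.44, 0.03, -0.0, 0.0]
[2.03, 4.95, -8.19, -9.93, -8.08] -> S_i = Random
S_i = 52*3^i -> [52, 156, 468, 1404, 4212]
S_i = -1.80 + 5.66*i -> [-1.8, 3.86, 9.52, 15.18, 20.84]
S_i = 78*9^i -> [78, 702, 6318, 56862, 511758]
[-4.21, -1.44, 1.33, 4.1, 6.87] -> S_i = -4.21 + 2.77*i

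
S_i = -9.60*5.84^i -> [-9.6, -56.06, -327.41, -1912.1, -11166.64]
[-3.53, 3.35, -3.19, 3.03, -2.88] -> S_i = -3.53*(-0.95)^i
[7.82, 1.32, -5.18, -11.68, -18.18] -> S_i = 7.82 + -6.50*i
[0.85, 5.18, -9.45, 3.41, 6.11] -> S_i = Random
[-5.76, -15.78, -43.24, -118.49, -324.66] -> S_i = -5.76*2.74^i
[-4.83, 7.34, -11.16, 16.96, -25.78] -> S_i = -4.83*(-1.52)^i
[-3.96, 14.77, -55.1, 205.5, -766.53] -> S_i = -3.96*(-3.73)^i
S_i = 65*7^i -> [65, 455, 3185, 22295, 156065]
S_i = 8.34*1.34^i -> [8.34, 11.18, 14.98, 20.07, 26.89]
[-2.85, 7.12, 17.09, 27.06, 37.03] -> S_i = -2.85 + 9.97*i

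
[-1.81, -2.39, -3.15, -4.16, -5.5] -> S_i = -1.81*1.32^i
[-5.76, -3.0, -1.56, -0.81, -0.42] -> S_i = -5.76*0.52^i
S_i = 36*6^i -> [36, 216, 1296, 7776, 46656]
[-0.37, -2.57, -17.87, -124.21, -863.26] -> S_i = -0.37*6.95^i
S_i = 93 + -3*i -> [93, 90, 87, 84, 81]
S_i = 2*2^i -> [2, 4, 8, 16, 32]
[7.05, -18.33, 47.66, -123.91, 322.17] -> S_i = 7.05*(-2.60)^i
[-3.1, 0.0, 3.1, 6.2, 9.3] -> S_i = -3.10 + 3.10*i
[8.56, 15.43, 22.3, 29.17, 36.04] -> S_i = 8.56 + 6.87*i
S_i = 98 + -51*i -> [98, 47, -4, -55, -106]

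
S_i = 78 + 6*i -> [78, 84, 90, 96, 102]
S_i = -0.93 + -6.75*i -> [-0.93, -7.68, -14.43, -21.18, -27.93]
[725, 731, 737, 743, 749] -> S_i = 725 + 6*i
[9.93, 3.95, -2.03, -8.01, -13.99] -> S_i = 9.93 + -5.98*i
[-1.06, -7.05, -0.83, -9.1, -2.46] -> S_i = Random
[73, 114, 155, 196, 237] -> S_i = 73 + 41*i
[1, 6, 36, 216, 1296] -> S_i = 1*6^i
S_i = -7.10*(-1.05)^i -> [-7.1, 7.46, -7.83, 8.22, -8.63]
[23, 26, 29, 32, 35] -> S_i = 23 + 3*i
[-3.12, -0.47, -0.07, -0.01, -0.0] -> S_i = -3.12*0.15^i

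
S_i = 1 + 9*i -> [1, 10, 19, 28, 37]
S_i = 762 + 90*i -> [762, 852, 942, 1032, 1122]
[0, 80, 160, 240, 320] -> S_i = 0 + 80*i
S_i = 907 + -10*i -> [907, 897, 887, 877, 867]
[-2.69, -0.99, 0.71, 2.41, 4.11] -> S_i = -2.69 + 1.70*i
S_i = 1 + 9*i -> [1, 10, 19, 28, 37]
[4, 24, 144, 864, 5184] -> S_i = 4*6^i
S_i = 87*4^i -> [87, 348, 1392, 5568, 22272]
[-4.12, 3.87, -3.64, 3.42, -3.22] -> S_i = -4.12*(-0.94)^i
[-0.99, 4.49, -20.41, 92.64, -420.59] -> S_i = -0.99*(-4.54)^i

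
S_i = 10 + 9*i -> [10, 19, 28, 37, 46]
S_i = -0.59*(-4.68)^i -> [-0.59, 2.76, -12.92, 60.48, -283.03]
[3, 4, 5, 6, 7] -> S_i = 3 + 1*i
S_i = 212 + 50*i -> [212, 262, 312, 362, 412]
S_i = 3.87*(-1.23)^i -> [3.87, -4.76, 5.85, -7.2, 8.86]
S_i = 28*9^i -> [28, 252, 2268, 20412, 183708]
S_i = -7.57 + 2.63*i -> [-7.57, -4.94, -2.31, 0.32, 2.95]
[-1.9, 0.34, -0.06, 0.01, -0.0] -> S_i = -1.90*(-0.18)^i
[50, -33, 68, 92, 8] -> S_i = Random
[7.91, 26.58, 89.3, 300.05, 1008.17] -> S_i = 7.91*3.36^i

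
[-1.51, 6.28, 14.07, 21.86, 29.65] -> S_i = -1.51 + 7.79*i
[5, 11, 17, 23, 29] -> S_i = 5 + 6*i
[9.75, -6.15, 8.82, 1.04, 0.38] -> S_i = Random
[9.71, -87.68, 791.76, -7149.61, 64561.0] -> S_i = 9.71*(-9.03)^i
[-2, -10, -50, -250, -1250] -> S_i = -2*5^i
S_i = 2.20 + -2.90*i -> [2.2, -0.7, -3.6, -6.5, -9.4]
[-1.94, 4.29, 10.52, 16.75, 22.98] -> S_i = -1.94 + 6.23*i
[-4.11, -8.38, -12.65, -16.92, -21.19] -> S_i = -4.11 + -4.27*i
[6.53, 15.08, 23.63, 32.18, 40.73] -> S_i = 6.53 + 8.55*i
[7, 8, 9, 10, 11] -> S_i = 7 + 1*i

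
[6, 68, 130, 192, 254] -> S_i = 6 + 62*i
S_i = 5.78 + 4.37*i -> [5.78, 10.15, 14.52, 18.89, 23.26]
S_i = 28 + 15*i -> [28, 43, 58, 73, 88]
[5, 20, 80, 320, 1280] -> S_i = 5*4^i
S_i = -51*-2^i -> [-51, 102, -204, 408, -816]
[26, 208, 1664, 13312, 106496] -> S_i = 26*8^i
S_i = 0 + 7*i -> [0, 7, 14, 21, 28]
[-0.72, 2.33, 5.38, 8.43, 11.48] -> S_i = -0.72 + 3.05*i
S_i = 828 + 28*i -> [828, 856, 884, 912, 940]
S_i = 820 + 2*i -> [820, 822, 824, 826, 828]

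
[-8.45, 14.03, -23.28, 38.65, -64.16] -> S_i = -8.45*(-1.66)^i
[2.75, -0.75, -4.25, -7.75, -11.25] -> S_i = 2.75 + -3.50*i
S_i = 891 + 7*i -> [891, 898, 905, 912, 919]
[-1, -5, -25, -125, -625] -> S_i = -1*5^i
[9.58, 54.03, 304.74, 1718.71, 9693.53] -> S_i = 9.58*5.64^i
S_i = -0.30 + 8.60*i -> [-0.3, 8.3, 16.9, 25.5, 34.1]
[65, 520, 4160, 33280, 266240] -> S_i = 65*8^i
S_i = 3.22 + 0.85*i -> [3.22, 4.07, 4.92, 5.77, 6.62]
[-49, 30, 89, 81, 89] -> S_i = Random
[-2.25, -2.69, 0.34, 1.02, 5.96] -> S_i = Random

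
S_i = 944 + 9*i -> [944, 953, 962, 971, 980]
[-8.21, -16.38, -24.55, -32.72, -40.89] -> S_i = -8.21 + -8.17*i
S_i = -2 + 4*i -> [-2, 2, 6, 10, 14]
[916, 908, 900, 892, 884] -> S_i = 916 + -8*i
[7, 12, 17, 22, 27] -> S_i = 7 + 5*i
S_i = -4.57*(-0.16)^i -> [-4.57, 0.73, -0.12, 0.02, -0.0]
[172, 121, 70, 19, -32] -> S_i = 172 + -51*i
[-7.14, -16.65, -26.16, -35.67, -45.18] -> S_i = -7.14 + -9.51*i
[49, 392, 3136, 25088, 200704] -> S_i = 49*8^i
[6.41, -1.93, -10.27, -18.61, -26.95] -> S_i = 6.41 + -8.34*i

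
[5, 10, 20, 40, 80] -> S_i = 5*2^i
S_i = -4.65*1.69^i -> [-4.65, -7.86, -13.28, -22.44, -37.93]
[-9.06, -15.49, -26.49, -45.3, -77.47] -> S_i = -9.06*1.71^i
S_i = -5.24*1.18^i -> [-5.24, -6.18, -7.3, -8.61, -10.16]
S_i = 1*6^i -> [1, 6, 36, 216, 1296]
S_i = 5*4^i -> [5, 20, 80, 320, 1280]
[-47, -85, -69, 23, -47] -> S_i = Random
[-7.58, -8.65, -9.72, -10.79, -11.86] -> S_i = -7.58 + -1.07*i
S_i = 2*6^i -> [2, 12, 72, 432, 2592]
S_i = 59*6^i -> [59, 354, 2124, 12744, 76464]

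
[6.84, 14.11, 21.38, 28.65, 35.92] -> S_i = 6.84 + 7.27*i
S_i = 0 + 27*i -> [0, 27, 54, 81, 108]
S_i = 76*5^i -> [76, 380, 1900, 9500, 47500]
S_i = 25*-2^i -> [25, -50, 100, -200, 400]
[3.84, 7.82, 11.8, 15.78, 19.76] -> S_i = 3.84 + 3.98*i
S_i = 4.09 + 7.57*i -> [4.09, 11.66, 19.23, 26.8, 34.37]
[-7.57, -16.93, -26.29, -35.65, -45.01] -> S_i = -7.57 + -9.36*i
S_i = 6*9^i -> [6, 54, 486, 4374, 39366]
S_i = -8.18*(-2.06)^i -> [-8.18, 16.85, -34.71, 71.51, -147.31]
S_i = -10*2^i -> [-10, -20, -40, -80, -160]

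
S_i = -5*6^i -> [-5, -30, -180, -1080, -6480]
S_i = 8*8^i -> [8, 64, 512, 4096, 32768]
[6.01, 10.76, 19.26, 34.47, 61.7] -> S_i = 6.01*1.79^i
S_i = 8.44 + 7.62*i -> [8.44, 16.06, 23.68, 31.3, 38.92]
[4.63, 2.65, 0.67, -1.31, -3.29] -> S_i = 4.63 + -1.98*i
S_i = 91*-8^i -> [91, -728, 5824, -46592, 372736]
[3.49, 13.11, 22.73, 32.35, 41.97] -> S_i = 3.49 + 9.62*i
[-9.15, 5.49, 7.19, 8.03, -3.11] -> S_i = Random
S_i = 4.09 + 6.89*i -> [4.09, 10.98, 17.87, 24.76, 31.65]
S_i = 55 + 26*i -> [55, 81, 107, 133, 159]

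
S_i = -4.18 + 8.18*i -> [-4.18, 4.0, 12.18, 20.36, 28.54]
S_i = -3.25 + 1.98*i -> [-3.25, -1.27, 0.71, 2.69, 4.67]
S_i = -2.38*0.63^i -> [-2.38, -1.5, -0.94, -0.6, -0.37]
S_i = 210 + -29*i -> [210, 181, 152, 123, 94]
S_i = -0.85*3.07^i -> [-0.85, -2.61, -8.01, -24.59, -75.5]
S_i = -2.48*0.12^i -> [-2.48, -0.3, -0.04, -0.0, -0.0]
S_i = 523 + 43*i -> [523, 566, 609, 652, 695]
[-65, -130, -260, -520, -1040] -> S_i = -65*2^i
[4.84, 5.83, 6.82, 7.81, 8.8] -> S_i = 4.84 + 0.99*i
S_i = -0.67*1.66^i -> [-0.67, -1.11, -1.85, -3.06, -5.09]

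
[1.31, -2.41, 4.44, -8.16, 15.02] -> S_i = 1.31*(-1.84)^i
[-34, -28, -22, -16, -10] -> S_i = -34 + 6*i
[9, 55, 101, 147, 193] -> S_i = 9 + 46*i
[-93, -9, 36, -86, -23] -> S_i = Random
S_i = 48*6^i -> [48, 288, 1728, 10368, 62208]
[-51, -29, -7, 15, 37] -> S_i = -51 + 22*i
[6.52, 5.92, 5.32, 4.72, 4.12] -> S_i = 6.52 + -0.60*i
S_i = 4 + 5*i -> [4, 9, 14, 19, 24]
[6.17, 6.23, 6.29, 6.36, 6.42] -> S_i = 6.17*1.01^i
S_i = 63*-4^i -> [63, -252, 1008, -4032, 16128]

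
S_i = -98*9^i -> [-98, -882, -7938, -71442, -642978]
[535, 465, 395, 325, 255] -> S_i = 535 + -70*i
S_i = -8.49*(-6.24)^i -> [-8.49, 52.98, -330.58, 2062.82, -12872.0]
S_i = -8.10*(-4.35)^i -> [-8.1, 35.23, -153.27, 666.73, -2900.29]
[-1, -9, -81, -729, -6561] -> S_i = -1*9^i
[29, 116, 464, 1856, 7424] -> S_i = 29*4^i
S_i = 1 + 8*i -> [1, 9, 17, 25, 33]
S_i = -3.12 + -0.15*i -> [-3.12, -3.27, -3.42, -3.57, -3.72]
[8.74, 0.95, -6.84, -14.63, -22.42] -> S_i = 8.74 + -7.79*i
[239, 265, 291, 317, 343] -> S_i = 239 + 26*i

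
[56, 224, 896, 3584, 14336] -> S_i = 56*4^i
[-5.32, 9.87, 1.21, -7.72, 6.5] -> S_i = Random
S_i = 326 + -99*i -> [326, 227, 128, 29, -70]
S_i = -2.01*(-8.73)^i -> [-2.01, 17.55, -153.19, 1337.33, -11674.9]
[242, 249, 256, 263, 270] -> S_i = 242 + 7*i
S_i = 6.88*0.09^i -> [6.88, 0.62, 0.06, 0.01, 0.0]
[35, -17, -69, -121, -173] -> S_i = 35 + -52*i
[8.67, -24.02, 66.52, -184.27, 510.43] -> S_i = 8.67*(-2.77)^i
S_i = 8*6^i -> [8, 48, 288, 1728, 10368]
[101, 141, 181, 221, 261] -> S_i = 101 + 40*i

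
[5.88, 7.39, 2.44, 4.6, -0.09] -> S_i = Random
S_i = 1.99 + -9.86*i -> [1.99, -7.87, -17.73, -27.59, -37.45]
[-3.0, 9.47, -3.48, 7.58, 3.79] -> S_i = Random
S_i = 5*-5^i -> [5, -25, 125, -625, 3125]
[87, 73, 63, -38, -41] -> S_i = Random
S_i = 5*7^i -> [5, 35, 245, 1715, 12005]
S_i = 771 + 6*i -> [771, 777, 783, 789, 795]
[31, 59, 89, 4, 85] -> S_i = Random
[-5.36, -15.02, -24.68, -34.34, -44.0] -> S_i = -5.36 + -9.66*i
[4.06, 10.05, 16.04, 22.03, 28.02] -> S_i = 4.06 + 5.99*i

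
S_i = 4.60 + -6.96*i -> [4.6, -2.36, -9.32, -16.28, -23.24]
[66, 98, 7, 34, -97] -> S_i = Random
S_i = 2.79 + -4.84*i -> [2.79, -2.05, -6.89, -11.73, -16.57]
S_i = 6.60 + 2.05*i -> [6.6, 8.65, 10.7, 12.75, 14.8]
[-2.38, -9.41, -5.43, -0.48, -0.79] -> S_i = Random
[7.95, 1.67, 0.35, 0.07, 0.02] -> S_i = 7.95*0.21^i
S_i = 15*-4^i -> [15, -60, 240, -960, 3840]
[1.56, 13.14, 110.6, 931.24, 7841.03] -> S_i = 1.56*8.42^i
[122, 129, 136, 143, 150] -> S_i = 122 + 7*i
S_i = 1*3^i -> [1, 3, 9, 27, 81]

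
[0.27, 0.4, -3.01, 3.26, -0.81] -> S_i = Random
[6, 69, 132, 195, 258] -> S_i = 6 + 63*i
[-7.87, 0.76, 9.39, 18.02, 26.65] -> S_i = -7.87 + 8.63*i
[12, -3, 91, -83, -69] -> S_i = Random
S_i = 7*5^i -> [7, 35, 175, 875, 4375]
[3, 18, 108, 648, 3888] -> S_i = 3*6^i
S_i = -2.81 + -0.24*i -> [-2.81, -3.05, -3.29, -3.53, -3.77]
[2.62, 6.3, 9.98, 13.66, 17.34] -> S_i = 2.62 + 3.68*i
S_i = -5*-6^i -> [-5, 30, -180, 1080, -6480]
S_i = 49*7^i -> [49, 343, 2401, 16807, 117649]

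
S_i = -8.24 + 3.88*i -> [-8.24, -4.36, -0.48, 3.4, 7.28]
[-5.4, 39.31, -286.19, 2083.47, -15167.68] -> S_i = -5.40*(-7.28)^i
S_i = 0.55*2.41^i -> [0.55, 1.33, 3.19, 7.7, 18.55]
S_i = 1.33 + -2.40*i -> [1.33, -1.07, -3.47, -5.87, -8.27]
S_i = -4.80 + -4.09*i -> [-4.8, -8.89, -12.98, -17.07, -21.16]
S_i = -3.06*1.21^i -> [-3.06, -3.7, -4.48, -5.42, -6.56]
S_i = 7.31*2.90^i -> [7.31, 21.2, 61.48, 178.28, 517.02]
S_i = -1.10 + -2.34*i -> [-1.1, -3.44, -5.78, -8.12, -10.46]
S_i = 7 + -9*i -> [7, -2, -11, -20, -29]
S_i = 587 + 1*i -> [587, 588, 589, 590, 591]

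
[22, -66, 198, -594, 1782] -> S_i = 22*-3^i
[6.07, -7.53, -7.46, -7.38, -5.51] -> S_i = Random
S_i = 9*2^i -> [9, 18, 36, 72, 144]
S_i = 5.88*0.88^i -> [5.88, 5.17, 4.55, 4.01, 3.53]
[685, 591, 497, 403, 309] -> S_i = 685 + -94*i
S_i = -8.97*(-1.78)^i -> [-8.97, 15.97, -28.42, 50.59, -90.05]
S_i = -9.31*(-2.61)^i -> [-9.31, 24.3, -63.42, 165.53, -432.03]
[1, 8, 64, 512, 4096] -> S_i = 1*8^i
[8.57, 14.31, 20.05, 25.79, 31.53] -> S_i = 8.57 + 5.74*i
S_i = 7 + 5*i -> [7, 12, 17, 22, 27]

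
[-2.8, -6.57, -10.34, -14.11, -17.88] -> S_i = -2.80 + -3.77*i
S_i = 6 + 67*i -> [6, 73, 140, 207, 274]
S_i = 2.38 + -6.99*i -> [2.38, -4.61, -11.6, -18.59, -25.58]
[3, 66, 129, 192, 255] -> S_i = 3 + 63*i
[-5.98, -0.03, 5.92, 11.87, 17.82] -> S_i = -5.98 + 5.95*i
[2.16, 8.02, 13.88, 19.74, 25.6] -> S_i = 2.16 + 5.86*i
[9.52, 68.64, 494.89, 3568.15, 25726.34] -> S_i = 9.52*7.21^i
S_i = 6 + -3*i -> [6, 3, 0, -3, -6]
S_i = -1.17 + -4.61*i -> [-1.17, -5.78, -10.39, -15.0, -19.61]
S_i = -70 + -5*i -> [-70, -75, -80, -85, -90]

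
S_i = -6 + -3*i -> [-6, -9, -12, -15, -18]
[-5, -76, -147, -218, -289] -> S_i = -5 + -71*i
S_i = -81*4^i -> [-81, -324, -1296, -5184, -20736]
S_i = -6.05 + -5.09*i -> [-6.05, -11.14, -16.23, -21.32, -26.41]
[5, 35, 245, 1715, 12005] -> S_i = 5*7^i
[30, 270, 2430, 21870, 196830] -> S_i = 30*9^i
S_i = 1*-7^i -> [1, -7, 49, -343, 2401]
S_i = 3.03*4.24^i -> [3.03, 12.85, 54.47, 230.96, 979.28]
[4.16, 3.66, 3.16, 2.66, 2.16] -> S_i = 4.16 + -0.50*i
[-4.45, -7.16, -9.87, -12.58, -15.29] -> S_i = -4.45 + -2.71*i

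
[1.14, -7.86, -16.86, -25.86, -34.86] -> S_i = 1.14 + -9.00*i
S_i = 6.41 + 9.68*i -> [6.41, 16.09, 25.77, 35.45, 45.13]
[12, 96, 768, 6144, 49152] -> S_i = 12*8^i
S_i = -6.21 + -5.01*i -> [-6.21, -11.22, -16.23, -21.24, -26.25]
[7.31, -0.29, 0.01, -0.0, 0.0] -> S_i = 7.31*(-0.04)^i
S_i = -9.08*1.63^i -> [-9.08, -14.8, -24.12, -39.32, -64.1]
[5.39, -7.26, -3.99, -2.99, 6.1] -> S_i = Random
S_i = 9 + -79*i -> [9, -70, -149, -228, -307]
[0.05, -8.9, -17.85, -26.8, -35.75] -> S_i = 0.05 + -8.95*i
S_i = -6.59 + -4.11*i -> [-6.59, -10.7, -14.81, -18.92, -23.03]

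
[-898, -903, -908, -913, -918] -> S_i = -898 + -5*i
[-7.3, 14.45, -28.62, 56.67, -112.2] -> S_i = -7.30*(-1.98)^i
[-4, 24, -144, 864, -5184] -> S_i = -4*-6^i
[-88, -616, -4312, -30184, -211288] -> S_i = -88*7^i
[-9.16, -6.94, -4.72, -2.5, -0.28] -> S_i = -9.16 + 2.22*i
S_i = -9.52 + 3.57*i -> [-9.52, -5.95, -2.38, 1.19, 4.76]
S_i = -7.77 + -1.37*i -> [-7.77, -9.14, -10.51, -11.88, -13.25]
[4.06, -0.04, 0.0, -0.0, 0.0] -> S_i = 4.06*(-0.01)^i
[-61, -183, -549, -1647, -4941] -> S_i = -61*3^i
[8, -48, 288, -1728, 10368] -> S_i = 8*-6^i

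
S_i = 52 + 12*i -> [52, 64, 76, 88, 100]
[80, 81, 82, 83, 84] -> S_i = 80 + 1*i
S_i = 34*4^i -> [34, 136, 544, 2176, 8704]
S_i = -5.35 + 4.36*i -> [-5.35, -0.99, 3.37, 7.73, 12.09]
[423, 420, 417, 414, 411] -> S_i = 423 + -3*i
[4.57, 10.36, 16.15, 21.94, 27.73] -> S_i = 4.57 + 5.79*i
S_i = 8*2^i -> [8, 16, 32, 64, 128]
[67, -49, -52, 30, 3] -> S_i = Random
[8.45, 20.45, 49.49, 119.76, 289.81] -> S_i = 8.45*2.42^i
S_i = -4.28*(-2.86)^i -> [-4.28, 12.24, -35.01, 100.12, -286.36]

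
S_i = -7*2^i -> [-7, -14, -28, -56, -112]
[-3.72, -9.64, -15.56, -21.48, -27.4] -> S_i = -3.72 + -5.92*i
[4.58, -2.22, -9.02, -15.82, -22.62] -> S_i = 4.58 + -6.80*i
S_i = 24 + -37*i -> [24, -13, -50, -87, -124]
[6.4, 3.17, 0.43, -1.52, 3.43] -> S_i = Random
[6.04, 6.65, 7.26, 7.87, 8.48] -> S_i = 6.04 + 0.61*i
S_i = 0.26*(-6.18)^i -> [0.26, -1.61, 9.93, -61.37, 379.25]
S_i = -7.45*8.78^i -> [-7.45, -65.41, -574.31, -5042.43, -44272.53]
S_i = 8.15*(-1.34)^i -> [8.15, -10.92, 14.63, -19.61, 26.28]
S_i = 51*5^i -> [51, 255, 1275, 6375, 31875]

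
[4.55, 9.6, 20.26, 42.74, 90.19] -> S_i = 4.55*2.11^i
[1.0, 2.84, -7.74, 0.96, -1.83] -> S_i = Random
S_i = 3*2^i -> [3, 6, 12, 24, 48]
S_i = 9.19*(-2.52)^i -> [9.19, -23.16, 58.36, -147.07, 370.61]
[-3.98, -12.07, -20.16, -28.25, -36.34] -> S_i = -3.98 + -8.09*i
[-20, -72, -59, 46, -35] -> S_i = Random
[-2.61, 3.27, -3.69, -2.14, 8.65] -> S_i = Random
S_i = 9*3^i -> [9, 27, 81, 243, 729]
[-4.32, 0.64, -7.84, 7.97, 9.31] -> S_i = Random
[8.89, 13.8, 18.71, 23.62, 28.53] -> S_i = 8.89 + 4.91*i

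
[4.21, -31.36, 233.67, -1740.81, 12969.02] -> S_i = 4.21*(-7.45)^i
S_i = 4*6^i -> [4, 24, 144, 864, 5184]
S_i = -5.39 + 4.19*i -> [-5.39, -1.2, 2.99, 7.18, 11.37]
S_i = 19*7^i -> [19, 133, 931, 6517, 45619]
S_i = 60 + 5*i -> [60, 65, 70, 75, 80]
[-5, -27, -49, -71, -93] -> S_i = -5 + -22*i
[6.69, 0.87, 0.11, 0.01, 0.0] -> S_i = 6.69*0.13^i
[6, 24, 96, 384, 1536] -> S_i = 6*4^i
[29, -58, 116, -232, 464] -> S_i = 29*-2^i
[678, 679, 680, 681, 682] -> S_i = 678 + 1*i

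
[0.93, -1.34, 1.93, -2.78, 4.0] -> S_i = 0.93*(-1.44)^i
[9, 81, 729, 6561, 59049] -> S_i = 9*9^i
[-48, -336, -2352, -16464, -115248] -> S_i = -48*7^i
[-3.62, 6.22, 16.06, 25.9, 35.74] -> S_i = -3.62 + 9.84*i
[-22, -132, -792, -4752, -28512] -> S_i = -22*6^i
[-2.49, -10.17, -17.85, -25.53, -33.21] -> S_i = -2.49 + -7.68*i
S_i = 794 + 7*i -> [794, 801, 808, 815, 822]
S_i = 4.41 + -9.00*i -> [4.41, -4.59, -13.59, -22.59, -31.59]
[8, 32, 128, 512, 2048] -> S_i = 8*4^i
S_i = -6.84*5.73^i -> [-6.84, -39.19, -224.58, -1286.83, -7373.52]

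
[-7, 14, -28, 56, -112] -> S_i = -7*-2^i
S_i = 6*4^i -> [6, 24, 96, 384, 1536]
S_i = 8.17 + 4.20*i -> [8.17, 12.37, 16.57, 20.77, 24.97]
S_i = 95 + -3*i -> [95, 92, 89, 86, 83]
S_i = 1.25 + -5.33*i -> [1.25, -4.08, -9.41, -14.74, -20.07]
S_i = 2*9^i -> [2, 18, 162, 1458, 13122]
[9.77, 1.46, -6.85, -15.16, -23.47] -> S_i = 9.77 + -8.31*i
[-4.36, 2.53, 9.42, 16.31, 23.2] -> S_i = -4.36 + 6.89*i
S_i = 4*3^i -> [4, 12, 36, 108, 324]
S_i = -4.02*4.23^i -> [-4.02, -17.0, -71.93, -304.26, -1287.03]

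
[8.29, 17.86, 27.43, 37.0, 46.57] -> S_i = 8.29 + 9.57*i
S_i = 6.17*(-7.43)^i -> [6.17, -45.84, 340.61, -2530.76, 18803.57]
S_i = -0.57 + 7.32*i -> [-0.57, 6.75, 14.07, 21.39, 28.71]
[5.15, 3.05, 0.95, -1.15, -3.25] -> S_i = 5.15 + -2.10*i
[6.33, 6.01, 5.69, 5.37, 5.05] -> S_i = 6.33 + -0.32*i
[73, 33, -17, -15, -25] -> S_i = Random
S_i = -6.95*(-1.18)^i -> [-6.95, 8.2, -9.68, 11.42, -13.47]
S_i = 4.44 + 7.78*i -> [4.44, 12.22, 20.0, 27.78, 35.56]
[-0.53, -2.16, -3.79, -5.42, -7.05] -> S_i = -0.53 + -1.63*i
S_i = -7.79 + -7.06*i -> [-7.79, -14.85, -21.91, -28.97, -36.03]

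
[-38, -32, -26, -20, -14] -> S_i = -38 + 6*i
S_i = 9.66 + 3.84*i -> [9.66, 13.5, 17.34, 21.18, 25.02]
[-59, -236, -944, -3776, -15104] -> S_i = -59*4^i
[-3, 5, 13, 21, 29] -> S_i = -3 + 8*i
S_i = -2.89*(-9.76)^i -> [-2.89, 28.21, -275.29, 2686.87, -26223.89]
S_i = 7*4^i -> [7, 28, 112, 448, 1792]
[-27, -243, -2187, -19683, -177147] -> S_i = -27*9^i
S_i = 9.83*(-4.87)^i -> [9.83, -47.87, 233.14, -1135.38, 5529.29]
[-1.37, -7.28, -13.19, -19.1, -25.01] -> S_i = -1.37 + -5.91*i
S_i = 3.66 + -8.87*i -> [3.66, -5.21, -14.08, -22.95, -31.82]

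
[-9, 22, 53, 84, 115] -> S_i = -9 + 31*i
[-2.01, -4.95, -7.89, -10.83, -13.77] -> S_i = -2.01 + -2.94*i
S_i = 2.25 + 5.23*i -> [2.25, 7.48, 12.71, 17.94, 23.17]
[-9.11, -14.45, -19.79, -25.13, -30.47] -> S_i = -9.11 + -5.34*i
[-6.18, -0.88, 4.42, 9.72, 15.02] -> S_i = -6.18 + 5.30*i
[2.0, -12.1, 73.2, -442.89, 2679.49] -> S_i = 2.00*(-6.05)^i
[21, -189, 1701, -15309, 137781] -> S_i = 21*-9^i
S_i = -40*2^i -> [-40, -80, -160, -320, -640]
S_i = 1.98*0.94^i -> [1.98, 1.86, 1.75, 1.64, 1.55]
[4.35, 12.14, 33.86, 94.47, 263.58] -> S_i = 4.35*2.79^i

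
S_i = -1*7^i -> [-1, -7, -49, -343, -2401]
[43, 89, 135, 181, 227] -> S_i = 43 + 46*i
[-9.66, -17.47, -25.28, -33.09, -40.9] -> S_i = -9.66 + -7.81*i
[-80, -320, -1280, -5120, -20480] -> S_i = -80*4^i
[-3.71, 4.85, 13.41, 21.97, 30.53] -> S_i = -3.71 + 8.56*i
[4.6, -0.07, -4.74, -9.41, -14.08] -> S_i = 4.60 + -4.67*i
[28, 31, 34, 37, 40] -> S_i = 28 + 3*i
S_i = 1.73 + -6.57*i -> [1.73, -4.84, -11.41, -17.98, -24.55]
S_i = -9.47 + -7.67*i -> [-9.47, -17.14, -24.81, -32.48, -40.15]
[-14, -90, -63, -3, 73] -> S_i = Random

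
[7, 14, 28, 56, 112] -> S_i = 7*2^i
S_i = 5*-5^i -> [5, -25, 125, -625, 3125]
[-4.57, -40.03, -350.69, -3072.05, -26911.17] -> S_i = -4.57*8.76^i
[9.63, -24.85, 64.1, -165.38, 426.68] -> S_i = 9.63*(-2.58)^i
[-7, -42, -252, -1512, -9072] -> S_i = -7*6^i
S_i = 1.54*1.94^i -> [1.54, 2.99, 5.8, 11.24, 21.81]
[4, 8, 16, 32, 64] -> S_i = 4*2^i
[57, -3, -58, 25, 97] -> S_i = Random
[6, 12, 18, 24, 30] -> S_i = 6 + 6*i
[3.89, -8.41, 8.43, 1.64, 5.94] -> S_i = Random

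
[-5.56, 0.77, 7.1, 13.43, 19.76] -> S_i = -5.56 + 6.33*i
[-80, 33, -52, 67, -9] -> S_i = Random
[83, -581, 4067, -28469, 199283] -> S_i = 83*-7^i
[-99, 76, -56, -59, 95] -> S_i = Random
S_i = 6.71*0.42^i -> [6.71, 2.82, 1.18, 0.5, 0.21]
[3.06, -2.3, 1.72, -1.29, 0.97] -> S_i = 3.06*(-0.75)^i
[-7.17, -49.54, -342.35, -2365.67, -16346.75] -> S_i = -7.17*6.91^i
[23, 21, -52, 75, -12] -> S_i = Random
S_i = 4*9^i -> [4, 36, 324, 2916, 26244]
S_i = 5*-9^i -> [5, -45, 405, -3645, 32805]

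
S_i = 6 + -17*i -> [6, -11, -28, -45, -62]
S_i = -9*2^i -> [-9, -18, -36, -72, -144]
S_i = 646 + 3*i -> [646, 649, 652, 655, 658]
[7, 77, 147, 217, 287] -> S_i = 7 + 70*i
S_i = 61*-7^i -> [61, -427, 2989, -20923, 146461]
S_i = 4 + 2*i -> [4, 6, 8, 10, 12]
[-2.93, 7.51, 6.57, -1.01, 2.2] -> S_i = Random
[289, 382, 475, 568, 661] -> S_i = 289 + 93*i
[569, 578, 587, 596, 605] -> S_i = 569 + 9*i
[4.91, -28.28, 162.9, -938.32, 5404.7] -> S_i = 4.91*(-5.76)^i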